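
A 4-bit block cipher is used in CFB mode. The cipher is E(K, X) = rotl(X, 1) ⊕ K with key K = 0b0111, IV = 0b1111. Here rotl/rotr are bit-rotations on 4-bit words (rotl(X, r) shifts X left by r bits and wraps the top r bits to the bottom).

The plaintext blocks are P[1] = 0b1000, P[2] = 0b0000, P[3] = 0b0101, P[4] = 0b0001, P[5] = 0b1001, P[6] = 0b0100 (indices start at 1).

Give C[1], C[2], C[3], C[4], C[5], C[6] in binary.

C[1] = 0b0000, C[2] = 0b0111, C[3] = 0b1100, C[4] = 0b1111, C[5] = 0b0001, C[6] = 0b0001

CFB encryption: C_i = P_i ⊕ E(K, C_{i−1}), with C_{0} = IV.
C[1]: E(K, 0b1111) = 0b1000; 0b1000 ⊕ 0b1000 = 0b0000.
C[2]: E(K, 0b0000) = 0b0111; 0b0000 ⊕ 0b0111 = 0b0111.
C[3]: E(K, 0b0111) = 0b1001; 0b0101 ⊕ 0b1001 = 0b1100.
C[4]: E(K, 0b1100) = 0b1110; 0b0001 ⊕ 0b1110 = 0b1111.
C[5]: E(K, 0b1111) = 0b1000; 0b1001 ⊕ 0b1000 = 0b0001.
C[6]: E(K, 0b0001) = 0b0101; 0b0100 ⊕ 0b0101 = 0b0001.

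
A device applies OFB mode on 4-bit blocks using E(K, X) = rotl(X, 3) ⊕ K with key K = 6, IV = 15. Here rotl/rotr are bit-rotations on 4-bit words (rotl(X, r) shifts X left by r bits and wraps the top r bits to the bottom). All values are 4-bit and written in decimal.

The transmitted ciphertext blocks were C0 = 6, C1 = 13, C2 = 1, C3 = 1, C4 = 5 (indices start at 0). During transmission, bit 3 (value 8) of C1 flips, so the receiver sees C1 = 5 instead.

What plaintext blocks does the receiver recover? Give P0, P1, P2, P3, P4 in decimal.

OFB decryption: S_i = E(K, S_{i−1}) with S_{−1} = IV; P_i = C_i ⊕ S_i.
Only C1 changed, to 5. In OFB, a change in C_i flips the same bit in P_i only; the keystream is unaffected. Decrypting the received ciphertext:
P0: S = E(K, 15) = 9; 6 ⊕ 9 = 15.
P1: S = E(K, 9) = 10; 5 ⊕ 10 = 15.
P2: S = E(K, 10) = 3; 1 ⊕ 3 = 2.
P3: S = E(K, 3) = 15; 1 ⊕ 15 = 14.
P4: S = E(K, 15) = 9; 5 ⊕ 9 = 12.
Blocks that differ from the original plaintext: P1.

P0 = 15, P1 = 15, P2 = 2, P3 = 14, P4 = 12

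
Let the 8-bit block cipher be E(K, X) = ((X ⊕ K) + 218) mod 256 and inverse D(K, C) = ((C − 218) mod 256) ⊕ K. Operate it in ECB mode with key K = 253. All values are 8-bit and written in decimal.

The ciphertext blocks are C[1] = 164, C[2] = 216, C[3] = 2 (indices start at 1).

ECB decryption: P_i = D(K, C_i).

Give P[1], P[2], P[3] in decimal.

P[1] = 55, P[2] = 3, P[3] = 213

P[1]: D(K, 164) = 55.
P[2]: D(K, 216) = 3.
P[3]: D(K, 2) = 213.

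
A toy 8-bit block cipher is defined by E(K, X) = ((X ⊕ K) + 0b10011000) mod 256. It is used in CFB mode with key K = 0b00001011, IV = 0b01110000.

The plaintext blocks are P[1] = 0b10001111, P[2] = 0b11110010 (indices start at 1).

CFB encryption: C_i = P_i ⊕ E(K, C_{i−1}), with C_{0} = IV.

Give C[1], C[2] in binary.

C[1]: E(K, 0b01110000) = 0b00010011; 0b10001111 ⊕ 0b00010011 = 0b10011100.
C[2]: E(K, 0b10011100) = 0b00101111; 0b11110010 ⊕ 0b00101111 = 0b11011101.

C[1] = 0b10011100, C[2] = 0b11011101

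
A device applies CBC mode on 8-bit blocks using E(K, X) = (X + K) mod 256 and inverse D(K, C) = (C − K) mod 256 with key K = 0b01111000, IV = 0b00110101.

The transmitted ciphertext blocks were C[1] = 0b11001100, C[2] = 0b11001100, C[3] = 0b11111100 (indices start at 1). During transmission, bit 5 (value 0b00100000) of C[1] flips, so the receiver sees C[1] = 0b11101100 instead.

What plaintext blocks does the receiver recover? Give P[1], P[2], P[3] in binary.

CBC decryption: P_i = D(K, C_i) ⊕ C_{i−1}, with C_{0} = IV.
Only C[1] changed, to 0b11101100. In CBC, a change in C_i garbles P_i and flips the same bit in P_{i+1}. Decrypting the received ciphertext:
P[1]: D(K, 0b11101100) = 0b01110100; 0b01110100 ⊕ 0b00110101 = 0b01000001.
P[2]: D(K, 0b11001100) = 0b01010100; 0b01010100 ⊕ 0b11101100 = 0b10111000.
P[3]: D(K, 0b11111100) = 0b10000100; 0b10000100 ⊕ 0b11001100 = 0b01001000.
Blocks that differ from the original plaintext: P[1], P[2].

P[1] = 0b01000001, P[2] = 0b10111000, P[3] = 0b01001000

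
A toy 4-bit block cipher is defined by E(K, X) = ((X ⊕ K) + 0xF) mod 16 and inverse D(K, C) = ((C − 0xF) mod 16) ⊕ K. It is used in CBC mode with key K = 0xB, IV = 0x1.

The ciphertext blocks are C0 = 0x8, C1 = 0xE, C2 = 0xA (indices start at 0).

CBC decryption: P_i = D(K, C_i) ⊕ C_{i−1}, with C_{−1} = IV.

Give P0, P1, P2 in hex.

P0: D(K, 0x8) = 0x2; 0x2 ⊕ 0x1 = 0x3.
P1: D(K, 0xE) = 0x4; 0x4 ⊕ 0x8 = 0xC.
P2: D(K, 0xA) = 0x0; 0x0 ⊕ 0xE = 0xE.

P0 = 0x3, P1 = 0xC, P2 = 0xE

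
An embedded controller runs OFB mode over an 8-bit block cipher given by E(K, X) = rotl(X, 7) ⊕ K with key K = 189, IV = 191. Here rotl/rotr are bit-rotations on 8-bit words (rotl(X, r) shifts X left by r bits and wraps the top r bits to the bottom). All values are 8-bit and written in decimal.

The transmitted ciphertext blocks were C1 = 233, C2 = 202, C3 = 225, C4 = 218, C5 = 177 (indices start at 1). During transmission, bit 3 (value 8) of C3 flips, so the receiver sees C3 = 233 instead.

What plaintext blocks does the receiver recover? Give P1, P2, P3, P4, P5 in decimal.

P1 = 139, P2 = 70, P3 = 18, P4 = 154, P5 = 44

OFB decryption: S_i = E(K, S_{i−1}) with S_{0} = IV; P_i = C_i ⊕ S_i.
Only C3 changed, to 233. In OFB, a change in C_i flips the same bit in P_i only; the keystream is unaffected. Decrypting the received ciphertext:
P1: S = E(K, 191) = 98; 233 ⊕ 98 = 139.
P2: S = E(K, 98) = 140; 202 ⊕ 140 = 70.
P3: S = E(K, 140) = 251; 233 ⊕ 251 = 18.
P4: S = E(K, 251) = 64; 218 ⊕ 64 = 154.
P5: S = E(K, 64) = 157; 177 ⊕ 157 = 44.
Blocks that differ from the original plaintext: P3.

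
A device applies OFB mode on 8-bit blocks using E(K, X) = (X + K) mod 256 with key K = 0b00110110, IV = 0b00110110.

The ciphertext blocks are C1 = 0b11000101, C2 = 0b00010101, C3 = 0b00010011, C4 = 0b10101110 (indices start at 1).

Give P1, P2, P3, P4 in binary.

OFB decryption: S_i = E(K, S_{i−1}) with S_{0} = IV; P_i = C_i ⊕ S_i.
P1: S = E(K, 0b00110110) = 0b01101100; 0b11000101 ⊕ 0b01101100 = 0b10101001.
P2: S = E(K, 0b01101100) = 0b10100010; 0b00010101 ⊕ 0b10100010 = 0b10110111.
P3: S = E(K, 0b10100010) = 0b11011000; 0b00010011 ⊕ 0b11011000 = 0b11001011.
P4: S = E(K, 0b11011000) = 0b00001110; 0b10101110 ⊕ 0b00001110 = 0b10100000.

P1 = 0b10101001, P2 = 0b10110111, P3 = 0b11001011, P4 = 0b10100000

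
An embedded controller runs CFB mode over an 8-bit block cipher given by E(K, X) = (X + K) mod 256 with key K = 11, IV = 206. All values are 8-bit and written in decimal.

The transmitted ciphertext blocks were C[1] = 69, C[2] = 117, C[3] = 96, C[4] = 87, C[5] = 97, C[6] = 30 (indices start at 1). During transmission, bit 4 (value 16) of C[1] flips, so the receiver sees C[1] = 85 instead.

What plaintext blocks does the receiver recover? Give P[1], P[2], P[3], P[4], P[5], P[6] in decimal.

CFB decryption: P_i = C_i ⊕ E(K, C_{i−1}), with C_{0} = IV.
Only C[1] changed, to 85. In CFB, a change in C_i flips the same bit in P_i and garbles P_{i+1}. Decrypting the received ciphertext:
P[1]: E(K, 206) = 217; 85 ⊕ 217 = 140.
P[2]: E(K, 85) = 96; 117 ⊕ 96 = 21.
P[3]: E(K, 117) = 128; 96 ⊕ 128 = 224.
P[4]: E(K, 96) = 107; 87 ⊕ 107 = 60.
P[5]: E(K, 87) = 98; 97 ⊕ 98 = 3.
P[6]: E(K, 97) = 108; 30 ⊕ 108 = 114.
Blocks that differ from the original plaintext: P[1], P[2].

P[1] = 140, P[2] = 21, P[3] = 224, P[4] = 60, P[5] = 3, P[6] = 114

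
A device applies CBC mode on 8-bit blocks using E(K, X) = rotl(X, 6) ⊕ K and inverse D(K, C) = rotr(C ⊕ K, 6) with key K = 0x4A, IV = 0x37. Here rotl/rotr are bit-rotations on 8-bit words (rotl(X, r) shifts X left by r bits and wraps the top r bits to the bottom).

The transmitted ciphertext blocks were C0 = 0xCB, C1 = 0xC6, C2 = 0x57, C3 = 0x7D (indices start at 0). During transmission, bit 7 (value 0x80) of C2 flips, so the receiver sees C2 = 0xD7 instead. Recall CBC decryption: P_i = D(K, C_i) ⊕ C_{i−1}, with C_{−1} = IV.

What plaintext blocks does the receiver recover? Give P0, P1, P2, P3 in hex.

P0 = 0x31, P1 = 0xF9, P2 = 0xB0, P3 = 0x0B

Only C2 changed, to 0xD7. In CBC, a change in C_i garbles P_i and flips the same bit in P_{i+1}. Decrypting the received ciphertext:
P0: D(K, 0xCB) = 0x06; 0x06 ⊕ 0x37 = 0x31.
P1: D(K, 0xC6) = 0x32; 0x32 ⊕ 0xCB = 0xF9.
P2: D(K, 0xD7) = 0x76; 0x76 ⊕ 0xC6 = 0xB0.
P3: D(K, 0x7D) = 0xDC; 0xDC ⊕ 0xD7 = 0x0B.
Blocks that differ from the original plaintext: P2, P3.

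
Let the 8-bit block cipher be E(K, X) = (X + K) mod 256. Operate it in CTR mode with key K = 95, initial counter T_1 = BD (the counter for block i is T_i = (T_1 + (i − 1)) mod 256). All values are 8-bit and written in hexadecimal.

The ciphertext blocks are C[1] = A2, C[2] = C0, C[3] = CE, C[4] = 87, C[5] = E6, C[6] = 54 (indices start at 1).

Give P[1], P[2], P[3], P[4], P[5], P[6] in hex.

CTR decryption: S_i = E(K, T_i) where T_i is the counter for block i; P_i = C_i ⊕ S_i.
P[1]: T = BD, S = E(K, T) = 52; A2 ⊕ 52 = F0.
P[2]: T = BE, S = E(K, T) = 53; C0 ⊕ 53 = 93.
P[3]: T = BF, S = E(K, T) = 54; CE ⊕ 54 = 9A.
P[4]: T = C0, S = E(K, T) = 55; 87 ⊕ 55 = D2.
P[5]: T = C1, S = E(K, T) = 56; E6 ⊕ 56 = B0.
P[6]: T = C2, S = E(K, T) = 57; 54 ⊕ 57 = 03.

P[1] = F0, P[2] = 93, P[3] = 9A, P[4] = D2, P[5] = B0, P[6] = 03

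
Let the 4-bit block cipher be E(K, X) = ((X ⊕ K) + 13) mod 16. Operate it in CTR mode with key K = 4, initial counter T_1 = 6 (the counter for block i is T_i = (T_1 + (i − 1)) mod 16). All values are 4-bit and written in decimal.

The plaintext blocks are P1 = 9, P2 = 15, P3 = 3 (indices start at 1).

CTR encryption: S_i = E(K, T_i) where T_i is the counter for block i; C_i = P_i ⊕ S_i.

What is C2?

C1: T = 6, S = E(K, T) = 15; 9 ⊕ 15 = 6.
C2: T = 7, S = E(K, T) = 0; 15 ⊕ 0 = 15.

C2 = 15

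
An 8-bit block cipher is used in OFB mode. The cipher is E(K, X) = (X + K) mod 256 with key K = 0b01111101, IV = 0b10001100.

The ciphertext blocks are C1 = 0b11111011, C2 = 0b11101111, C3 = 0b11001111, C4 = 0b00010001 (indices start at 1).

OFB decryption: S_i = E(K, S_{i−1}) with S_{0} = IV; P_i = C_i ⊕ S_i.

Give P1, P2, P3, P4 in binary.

P1 = 0b11110010, P2 = 0b01101001, P3 = 0b11001100, P4 = 0b10010001

P1: S = E(K, 0b10001100) = 0b00001001; 0b11111011 ⊕ 0b00001001 = 0b11110010.
P2: S = E(K, 0b00001001) = 0b10000110; 0b11101111 ⊕ 0b10000110 = 0b01101001.
P3: S = E(K, 0b10000110) = 0b00000011; 0b11001111 ⊕ 0b00000011 = 0b11001100.
P4: S = E(K, 0b00000011) = 0b10000000; 0b00010001 ⊕ 0b10000000 = 0b10010001.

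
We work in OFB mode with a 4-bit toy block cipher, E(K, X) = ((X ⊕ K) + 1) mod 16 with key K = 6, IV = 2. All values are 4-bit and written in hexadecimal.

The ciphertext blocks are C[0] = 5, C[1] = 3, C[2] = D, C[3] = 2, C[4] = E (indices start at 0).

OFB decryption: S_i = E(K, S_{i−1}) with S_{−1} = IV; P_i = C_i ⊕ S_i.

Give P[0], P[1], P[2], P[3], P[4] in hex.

P[0]: S = E(K, 2) = 5; 5 ⊕ 5 = 0.
P[1]: S = E(K, 5) = 4; 3 ⊕ 4 = 7.
P[2]: S = E(K, 4) = 3; D ⊕ 3 = E.
P[3]: S = E(K, 3) = 6; 2 ⊕ 6 = 4.
P[4]: S = E(K, 6) = 1; E ⊕ 1 = F.

P[0] = 0, P[1] = 7, P[2] = E, P[3] = 4, P[4] = F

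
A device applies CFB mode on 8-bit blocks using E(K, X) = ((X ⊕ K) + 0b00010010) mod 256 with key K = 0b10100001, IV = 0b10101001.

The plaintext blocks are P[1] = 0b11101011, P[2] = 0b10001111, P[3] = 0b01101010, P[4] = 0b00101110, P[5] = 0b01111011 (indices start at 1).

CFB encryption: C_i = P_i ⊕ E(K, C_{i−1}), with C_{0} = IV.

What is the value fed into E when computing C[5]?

C[1]: E(K, 0b10101001) = 0b00011010; 0b11101011 ⊕ 0b00011010 = 0b11110001.
C[2]: E(K, 0b11110001) = 0b01100010; 0b10001111 ⊕ 0b01100010 = 0b11101101.
C[3]: E(K, 0b11101101) = 0b01011110; 0b01101010 ⊕ 0b01011110 = 0b00110100.
C[4]: E(K, 0b00110100) = 0b10100111; 0b00101110 ⊕ 0b10100111 = 0b10001001.
C[5]: E(K, 0b10001001) = 0b00111010; 0b01111011 ⊕ 0b00111010 = 0b01000001.
So the input to E for block [5] is 0b10001001.

0b10001001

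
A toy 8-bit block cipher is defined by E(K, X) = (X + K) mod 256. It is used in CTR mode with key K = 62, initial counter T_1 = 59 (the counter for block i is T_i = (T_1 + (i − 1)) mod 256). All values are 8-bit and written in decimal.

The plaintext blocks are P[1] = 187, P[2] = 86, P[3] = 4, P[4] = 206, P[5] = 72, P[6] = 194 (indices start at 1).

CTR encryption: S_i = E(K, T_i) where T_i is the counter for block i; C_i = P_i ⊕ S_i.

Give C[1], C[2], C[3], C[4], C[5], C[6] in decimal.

C[1] = 194, C[2] = 44, C[3] = 127, C[4] = 178, C[5] = 53, C[6] = 188

C[1]: T = 59, S = E(K, T) = 121; 187 ⊕ 121 = 194.
C[2]: T = 60, S = E(K, T) = 122; 86 ⊕ 122 = 44.
C[3]: T = 61, S = E(K, T) = 123; 4 ⊕ 123 = 127.
C[4]: T = 62, S = E(K, T) = 124; 206 ⊕ 124 = 178.
C[5]: T = 63, S = E(K, T) = 125; 72 ⊕ 125 = 53.
C[6]: T = 64, S = E(K, T) = 126; 194 ⊕ 126 = 188.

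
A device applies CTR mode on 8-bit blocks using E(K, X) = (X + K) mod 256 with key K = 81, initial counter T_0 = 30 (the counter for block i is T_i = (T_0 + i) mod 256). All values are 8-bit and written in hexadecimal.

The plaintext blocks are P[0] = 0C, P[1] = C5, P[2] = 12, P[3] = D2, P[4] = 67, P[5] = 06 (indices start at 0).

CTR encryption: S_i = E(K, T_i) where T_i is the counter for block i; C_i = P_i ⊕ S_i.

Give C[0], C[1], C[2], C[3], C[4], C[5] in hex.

C[0] = BD, C[1] = 77, C[2] = A1, C[3] = 66, C[4] = D2, C[5] = B0

C[0]: T = 30, S = E(K, T) = B1; 0C ⊕ B1 = BD.
C[1]: T = 31, S = E(K, T) = B2; C5 ⊕ B2 = 77.
C[2]: T = 32, S = E(K, T) = B3; 12 ⊕ B3 = A1.
C[3]: T = 33, S = E(K, T) = B4; D2 ⊕ B4 = 66.
C[4]: T = 34, S = E(K, T) = B5; 67 ⊕ B5 = D2.
C[5]: T = 35, S = E(K, T) = B6; 06 ⊕ B6 = B0.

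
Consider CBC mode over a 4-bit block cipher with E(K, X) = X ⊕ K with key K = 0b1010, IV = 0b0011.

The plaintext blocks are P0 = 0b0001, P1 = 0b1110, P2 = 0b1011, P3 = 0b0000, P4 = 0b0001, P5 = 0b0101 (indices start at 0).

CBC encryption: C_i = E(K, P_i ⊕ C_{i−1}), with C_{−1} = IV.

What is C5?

C5 = 0b0011

C0: P0 ⊕ 0b0011 = 0b0010; E(K, 0b0010) = 0b1000.
C1: P1 ⊕ 0b1000 = 0b0110; E(K, 0b0110) = 0b1100.
C2: P2 ⊕ 0b1100 = 0b0111; E(K, 0b0111) = 0b1101.
C3: P3 ⊕ 0b1101 = 0b1101; E(K, 0b1101) = 0b0111.
C4: P4 ⊕ 0b0111 = 0b0110; E(K, 0b0110) = 0b1100.
C5: P5 ⊕ 0b1100 = 0b1001; E(K, 0b1001) = 0b0011.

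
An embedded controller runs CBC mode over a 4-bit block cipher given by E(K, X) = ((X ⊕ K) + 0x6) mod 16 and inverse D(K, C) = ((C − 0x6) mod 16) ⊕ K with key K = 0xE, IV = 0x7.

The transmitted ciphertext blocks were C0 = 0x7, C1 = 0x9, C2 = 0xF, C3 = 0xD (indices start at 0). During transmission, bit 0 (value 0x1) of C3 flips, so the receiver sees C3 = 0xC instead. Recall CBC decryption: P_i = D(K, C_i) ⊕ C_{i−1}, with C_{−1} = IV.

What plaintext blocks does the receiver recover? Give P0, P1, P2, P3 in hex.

P0 = 0x8, P1 = 0xA, P2 = 0xE, P3 = 0x7

Only C3 changed, to 0xC. In CBC, a change in C_i garbles P_i and flips the same bit in P_{i+1}. Decrypting the received ciphertext:
P0: D(K, 0x7) = 0xF; 0xF ⊕ 0x7 = 0x8.
P1: D(K, 0x9) = 0xD; 0xD ⊕ 0x7 = 0xA.
P2: D(K, 0xF) = 0x7; 0x7 ⊕ 0x9 = 0xE.
P3: D(K, 0xC) = 0x8; 0x8 ⊕ 0xF = 0x7.
Blocks that differ from the original plaintext: P3.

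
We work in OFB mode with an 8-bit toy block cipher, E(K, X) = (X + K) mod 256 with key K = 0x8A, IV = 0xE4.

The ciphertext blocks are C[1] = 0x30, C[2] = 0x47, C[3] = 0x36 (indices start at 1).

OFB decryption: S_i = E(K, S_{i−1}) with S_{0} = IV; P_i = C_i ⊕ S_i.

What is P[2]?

P[1]: S = E(K, 0xE4) = 0x6E; 0x30 ⊕ 0x6E = 0x5E.
P[2]: S = E(K, 0x6E) = 0xF8; 0x47 ⊕ 0xF8 = 0xBF.

P[2] = 0xBF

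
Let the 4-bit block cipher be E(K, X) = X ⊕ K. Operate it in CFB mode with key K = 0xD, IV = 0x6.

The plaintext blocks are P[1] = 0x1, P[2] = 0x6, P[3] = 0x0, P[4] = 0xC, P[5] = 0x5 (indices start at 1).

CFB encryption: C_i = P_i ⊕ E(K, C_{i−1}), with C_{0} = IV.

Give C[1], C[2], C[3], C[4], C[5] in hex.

C[1] = 0xA, C[2] = 0x1, C[3] = 0xC, C[4] = 0xD, C[5] = 0x5

C[1]: E(K, 0x6) = 0xB; 0x1 ⊕ 0xB = 0xA.
C[2]: E(K, 0xA) = 0x7; 0x6 ⊕ 0x7 = 0x1.
C[3]: E(K, 0x1) = 0xC; 0x0 ⊕ 0xC = 0xC.
C[4]: E(K, 0xC) = 0x1; 0xC ⊕ 0x1 = 0xD.
C[5]: E(K, 0xD) = 0x0; 0x5 ⊕ 0x0 = 0x5.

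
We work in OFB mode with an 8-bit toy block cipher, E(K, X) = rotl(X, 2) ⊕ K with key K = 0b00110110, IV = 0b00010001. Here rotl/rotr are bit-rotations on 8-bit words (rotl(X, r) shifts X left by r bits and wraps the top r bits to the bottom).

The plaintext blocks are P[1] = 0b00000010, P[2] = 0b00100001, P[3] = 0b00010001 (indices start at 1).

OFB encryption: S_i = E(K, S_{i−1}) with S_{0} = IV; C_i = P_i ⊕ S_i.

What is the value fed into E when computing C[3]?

C[1]: S = E(K, 0b00010001) = 0b01110010; 0b00000010 ⊕ 0b01110010 = 0b01110000.
C[2]: S = E(K, 0b01110010) = 0b11111111; 0b00100001 ⊕ 0b11111111 = 0b11011110.
C[3]: S = E(K, 0b11111111) = 0b11001001; 0b00010001 ⊕ 0b11001001 = 0b11011000.
So the input to E for block [3] is 0b11111111.

0b11111111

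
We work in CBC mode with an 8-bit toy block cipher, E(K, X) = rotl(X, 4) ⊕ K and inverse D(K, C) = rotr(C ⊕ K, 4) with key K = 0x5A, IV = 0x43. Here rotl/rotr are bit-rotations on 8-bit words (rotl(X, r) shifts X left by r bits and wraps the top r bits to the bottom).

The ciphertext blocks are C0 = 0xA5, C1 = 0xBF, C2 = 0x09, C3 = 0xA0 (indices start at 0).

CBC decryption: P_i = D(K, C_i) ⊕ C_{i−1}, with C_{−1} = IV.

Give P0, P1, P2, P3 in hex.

P0 = 0xBC, P1 = 0xFB, P2 = 0x8A, P3 = 0xA6

P0: D(K, 0xA5) = 0xFF; 0xFF ⊕ 0x43 = 0xBC.
P1: D(K, 0xBF) = 0x5E; 0x5E ⊕ 0xA5 = 0xFB.
P2: D(K, 0x09) = 0x35; 0x35 ⊕ 0xBF = 0x8A.
P3: D(K, 0xA0) = 0xAF; 0xAF ⊕ 0x09 = 0xA6.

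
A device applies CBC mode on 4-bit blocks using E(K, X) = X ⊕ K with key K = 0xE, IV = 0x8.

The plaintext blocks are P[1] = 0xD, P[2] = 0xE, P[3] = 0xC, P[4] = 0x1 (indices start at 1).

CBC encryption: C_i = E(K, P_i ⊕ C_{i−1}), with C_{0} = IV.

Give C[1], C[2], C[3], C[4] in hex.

C[1]: P[1] ⊕ 0x8 = 0x5; E(K, 0x5) = 0xB.
C[2]: P[2] ⊕ 0xB = 0x5; E(K, 0x5) = 0xB.
C[3]: P[3] ⊕ 0xB = 0x7; E(K, 0x7) = 0x9.
C[4]: P[4] ⊕ 0x9 = 0x8; E(K, 0x8) = 0x6.

C[1] = 0xB, C[2] = 0xB, C[3] = 0x9, C[4] = 0x6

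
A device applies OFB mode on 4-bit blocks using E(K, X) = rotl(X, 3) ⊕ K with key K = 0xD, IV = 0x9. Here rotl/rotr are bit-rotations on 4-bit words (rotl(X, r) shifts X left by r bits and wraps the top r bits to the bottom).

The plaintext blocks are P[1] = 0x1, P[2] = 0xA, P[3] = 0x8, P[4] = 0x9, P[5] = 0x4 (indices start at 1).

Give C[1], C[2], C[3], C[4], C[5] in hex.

OFB encryption: S_i = E(K, S_{i−1}) with S_{0} = IV; C_i = P_i ⊕ S_i.
C[1]: S = E(K, 0x9) = 0x1; 0x1 ⊕ 0x1 = 0x0.
C[2]: S = E(K, 0x1) = 0x5; 0xA ⊕ 0x5 = 0xF.
C[3]: S = E(K, 0x5) = 0x7; 0x8 ⊕ 0x7 = 0xF.
C[4]: S = E(K, 0x7) = 0x6; 0x9 ⊕ 0x6 = 0xF.
C[5]: S = E(K, 0x6) = 0xE; 0x4 ⊕ 0xE = 0xA.

C[1] = 0x0, C[2] = 0xF, C[3] = 0xF, C[4] = 0xF, C[5] = 0xA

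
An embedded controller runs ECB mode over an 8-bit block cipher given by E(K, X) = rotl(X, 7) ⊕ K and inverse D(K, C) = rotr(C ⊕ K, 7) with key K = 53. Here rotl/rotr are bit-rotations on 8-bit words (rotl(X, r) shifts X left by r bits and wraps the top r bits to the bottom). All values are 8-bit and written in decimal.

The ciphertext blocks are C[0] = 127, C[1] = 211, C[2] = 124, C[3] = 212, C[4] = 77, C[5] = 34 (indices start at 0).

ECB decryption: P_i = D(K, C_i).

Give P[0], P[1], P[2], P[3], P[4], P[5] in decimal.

P[0]: D(K, 127) = 148.
P[1]: D(K, 211) = 205.
P[2]: D(K, 124) = 146.
P[3]: D(K, 212) = 195.
P[4]: D(K, 77) = 240.
P[5]: D(K, 34) = 46.

P[0] = 148, P[1] = 205, P[2] = 146, P[3] = 195, P[4] = 240, P[5] = 46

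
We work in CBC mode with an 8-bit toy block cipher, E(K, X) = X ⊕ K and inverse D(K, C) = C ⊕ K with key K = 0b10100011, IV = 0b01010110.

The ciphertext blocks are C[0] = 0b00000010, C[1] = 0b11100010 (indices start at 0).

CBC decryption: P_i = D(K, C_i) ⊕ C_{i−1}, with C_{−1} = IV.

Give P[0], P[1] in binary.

P[0]: D(K, 0b00000010) = 0b10100001; 0b10100001 ⊕ 0b01010110 = 0b11110111.
P[1]: D(K, 0b11100010) = 0b01000001; 0b01000001 ⊕ 0b00000010 = 0b01000011.

P[0] = 0b11110111, P[1] = 0b01000011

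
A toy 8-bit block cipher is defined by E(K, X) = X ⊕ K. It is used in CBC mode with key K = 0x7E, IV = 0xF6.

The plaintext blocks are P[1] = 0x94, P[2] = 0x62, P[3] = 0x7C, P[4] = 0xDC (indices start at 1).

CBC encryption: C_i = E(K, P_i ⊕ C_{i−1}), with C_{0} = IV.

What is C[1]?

C[1] = 0x1C

C[1]: P[1] ⊕ 0xF6 = 0x62; E(K, 0x62) = 0x1C.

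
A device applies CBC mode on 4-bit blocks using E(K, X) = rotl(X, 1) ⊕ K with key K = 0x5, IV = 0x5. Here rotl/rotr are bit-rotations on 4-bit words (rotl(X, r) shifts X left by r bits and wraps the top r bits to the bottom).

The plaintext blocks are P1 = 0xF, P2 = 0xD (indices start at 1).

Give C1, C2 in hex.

CBC encryption: C_i = E(K, P_i ⊕ C_{i−1}), with C_{0} = IV.
C1: P1 ⊕ 0x5 = 0xA; E(K, 0xA) = 0x0.
C2: P2 ⊕ 0x0 = 0xD; E(K, 0xD) = 0xE.

C1 = 0x0, C2 = 0xE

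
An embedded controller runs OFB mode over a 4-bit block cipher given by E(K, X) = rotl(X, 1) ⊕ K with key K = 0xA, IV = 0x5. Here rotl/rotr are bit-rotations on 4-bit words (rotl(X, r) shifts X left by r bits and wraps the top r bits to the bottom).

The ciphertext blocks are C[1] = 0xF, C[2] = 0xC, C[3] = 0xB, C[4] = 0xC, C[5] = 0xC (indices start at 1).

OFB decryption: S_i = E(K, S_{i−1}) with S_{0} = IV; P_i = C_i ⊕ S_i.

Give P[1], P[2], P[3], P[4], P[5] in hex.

P[1] = 0xF, P[2] = 0x6, P[3] = 0x4, P[4] = 0x9, P[5] = 0xC

P[1]: S = E(K, 0x5) = 0x0; 0xF ⊕ 0x0 = 0xF.
P[2]: S = E(K, 0x0) = 0xA; 0xC ⊕ 0xA = 0x6.
P[3]: S = E(K, 0xA) = 0xF; 0xB ⊕ 0xF = 0x4.
P[4]: S = E(K, 0xF) = 0x5; 0xC ⊕ 0x5 = 0x9.
P[5]: S = E(K, 0x5) = 0x0; 0xC ⊕ 0x0 = 0xC.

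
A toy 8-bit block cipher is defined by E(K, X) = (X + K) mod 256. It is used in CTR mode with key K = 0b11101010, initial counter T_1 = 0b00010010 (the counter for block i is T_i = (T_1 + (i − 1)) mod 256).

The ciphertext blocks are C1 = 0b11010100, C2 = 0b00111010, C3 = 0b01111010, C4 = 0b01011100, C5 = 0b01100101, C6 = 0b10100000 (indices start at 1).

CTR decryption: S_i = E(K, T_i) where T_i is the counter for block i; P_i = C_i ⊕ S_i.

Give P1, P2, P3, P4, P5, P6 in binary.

P1: T = 0b00010010, S = E(K, T) = 0b11111100; 0b11010100 ⊕ 0b11111100 = 0b00101000.
P2: T = 0b00010011, S = E(K, T) = 0b11111101; 0b00111010 ⊕ 0b11111101 = 0b11000111.
P3: T = 0b00010100, S = E(K, T) = 0b11111110; 0b01111010 ⊕ 0b11111110 = 0b10000100.
P4: T = 0b00010101, S = E(K, T) = 0b11111111; 0b01011100 ⊕ 0b11111111 = 0b10100011.
P5: T = 0b00010110, S = E(K, T) = 0b00000000; 0b01100101 ⊕ 0b00000000 = 0b01100101.
P6: T = 0b00010111, S = E(K, T) = 0b00000001; 0b10100000 ⊕ 0b00000001 = 0b10100001.

P1 = 0b00101000, P2 = 0b11000111, P3 = 0b10000100, P4 = 0b10100011, P5 = 0b01100101, P6 = 0b10100001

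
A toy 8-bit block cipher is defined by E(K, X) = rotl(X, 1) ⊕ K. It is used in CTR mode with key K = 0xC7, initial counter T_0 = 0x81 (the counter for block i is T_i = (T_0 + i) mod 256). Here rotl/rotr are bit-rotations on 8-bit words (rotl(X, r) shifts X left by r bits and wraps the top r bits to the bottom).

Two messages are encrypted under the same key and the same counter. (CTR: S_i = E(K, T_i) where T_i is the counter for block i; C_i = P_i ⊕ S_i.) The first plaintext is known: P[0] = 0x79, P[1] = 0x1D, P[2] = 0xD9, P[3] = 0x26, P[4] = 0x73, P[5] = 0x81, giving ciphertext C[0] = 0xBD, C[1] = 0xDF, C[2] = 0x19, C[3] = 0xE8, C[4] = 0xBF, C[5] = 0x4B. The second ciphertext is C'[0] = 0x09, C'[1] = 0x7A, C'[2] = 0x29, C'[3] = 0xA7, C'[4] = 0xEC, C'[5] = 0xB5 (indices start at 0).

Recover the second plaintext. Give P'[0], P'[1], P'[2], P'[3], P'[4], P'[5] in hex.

In CTR with a reused counter, both messages share the same keystream S_i, so C_i ⊕ C'_i = P_i ⊕ P'_i and thus P'_i = P_i ⊕ C_i ⊕ C'_i.
P'[0]: 0x79 ⊕ 0xBD ⊕ 0x09 = 0xCD.
P'[1]: 0x1D ⊕ 0xDF ⊕ 0x7A = 0xB8.
P'[2]: 0xD9 ⊕ 0x19 ⊕ 0x29 = 0xE9.
P'[3]: 0x26 ⊕ 0xE8 ⊕ 0xA7 = 0x69.
P'[4]: 0x73 ⊕ 0xBF ⊕ 0xEC = 0x20.
P'[5]: 0x81 ⊕ 0x4B ⊕ 0xB5 = 0x7F.

P'[0] = 0xCD, P'[1] = 0xB8, P'[2] = 0xE9, P'[3] = 0x69, P'[4] = 0x20, P'[5] = 0x7F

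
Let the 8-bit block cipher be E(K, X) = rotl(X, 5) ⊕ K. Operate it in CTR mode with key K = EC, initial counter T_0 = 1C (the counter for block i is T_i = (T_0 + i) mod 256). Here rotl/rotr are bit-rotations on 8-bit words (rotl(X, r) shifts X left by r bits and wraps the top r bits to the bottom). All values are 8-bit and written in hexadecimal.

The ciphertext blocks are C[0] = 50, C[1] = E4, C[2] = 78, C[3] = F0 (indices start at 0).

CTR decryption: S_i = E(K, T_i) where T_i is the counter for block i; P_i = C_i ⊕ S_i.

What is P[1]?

P[1]: T = 1D, S = E(K, T) = 4F; E4 ⊕ 4F = AB.

P[1] = AB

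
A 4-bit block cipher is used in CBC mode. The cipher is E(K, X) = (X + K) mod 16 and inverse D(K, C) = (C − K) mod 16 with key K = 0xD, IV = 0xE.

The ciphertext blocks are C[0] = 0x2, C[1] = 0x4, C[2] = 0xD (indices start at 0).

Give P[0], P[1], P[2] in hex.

CBC decryption: P_i = D(K, C_i) ⊕ C_{i−1}, with C_{−1} = IV.
P[0]: D(K, 0x2) = 0x5; 0x5 ⊕ 0xE = 0xB.
P[1]: D(K, 0x4) = 0x7; 0x7 ⊕ 0x2 = 0x5.
P[2]: D(K, 0xD) = 0x0; 0x0 ⊕ 0x4 = 0x4.

P[0] = 0xB, P[1] = 0x5, P[2] = 0x4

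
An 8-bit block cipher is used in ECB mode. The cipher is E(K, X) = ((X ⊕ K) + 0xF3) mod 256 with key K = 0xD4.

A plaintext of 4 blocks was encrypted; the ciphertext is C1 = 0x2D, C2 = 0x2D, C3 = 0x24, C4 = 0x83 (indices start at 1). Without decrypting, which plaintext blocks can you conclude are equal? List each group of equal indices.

P1 = P2

ECB encrypts each block independently with the same key, so equal ciphertext blocks imply equal plaintext blocks.
C1 = C2 = 0x2D, so P1 = P2.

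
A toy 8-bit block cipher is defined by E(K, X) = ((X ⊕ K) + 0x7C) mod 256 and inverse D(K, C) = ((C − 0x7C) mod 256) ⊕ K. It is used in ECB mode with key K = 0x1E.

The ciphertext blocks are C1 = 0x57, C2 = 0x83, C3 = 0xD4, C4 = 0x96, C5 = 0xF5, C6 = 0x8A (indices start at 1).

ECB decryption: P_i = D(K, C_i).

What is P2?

P2: D(K, 0x83) = 0x19.

P2 = 0x19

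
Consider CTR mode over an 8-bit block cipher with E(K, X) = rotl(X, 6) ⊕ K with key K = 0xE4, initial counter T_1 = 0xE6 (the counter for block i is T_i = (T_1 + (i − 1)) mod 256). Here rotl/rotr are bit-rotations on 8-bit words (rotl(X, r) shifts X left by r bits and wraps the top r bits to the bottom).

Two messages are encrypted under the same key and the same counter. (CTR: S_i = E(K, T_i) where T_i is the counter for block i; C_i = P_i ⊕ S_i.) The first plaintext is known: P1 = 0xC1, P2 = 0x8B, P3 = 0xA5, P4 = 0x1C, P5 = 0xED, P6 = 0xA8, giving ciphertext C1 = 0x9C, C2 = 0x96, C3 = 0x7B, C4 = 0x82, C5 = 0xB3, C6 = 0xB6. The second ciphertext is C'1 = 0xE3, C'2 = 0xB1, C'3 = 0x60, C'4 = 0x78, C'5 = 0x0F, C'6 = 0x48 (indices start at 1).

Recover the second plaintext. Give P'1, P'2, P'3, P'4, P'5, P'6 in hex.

In CTR with a reused counter, both messages share the same keystream S_i, so C_i ⊕ C'_i = P_i ⊕ P'_i and thus P'_i = P_i ⊕ C_i ⊕ C'_i.
P'1: 0xC1 ⊕ 0x9C ⊕ 0xE3 = 0xBE.
P'2: 0x8B ⊕ 0x96 ⊕ 0xB1 = 0xAC.
P'3: 0xA5 ⊕ 0x7B ⊕ 0x60 = 0xBE.
P'4: 0x1C ⊕ 0x82 ⊕ 0x78 = 0xE6.
P'5: 0xED ⊕ 0xB3 ⊕ 0x0F = 0x51.
P'6: 0xA8 ⊕ 0xB6 ⊕ 0x48 = 0x56.

P'1 = 0xBE, P'2 = 0xAC, P'3 = 0xBE, P'4 = 0xE6, P'5 = 0x51, P'6 = 0x56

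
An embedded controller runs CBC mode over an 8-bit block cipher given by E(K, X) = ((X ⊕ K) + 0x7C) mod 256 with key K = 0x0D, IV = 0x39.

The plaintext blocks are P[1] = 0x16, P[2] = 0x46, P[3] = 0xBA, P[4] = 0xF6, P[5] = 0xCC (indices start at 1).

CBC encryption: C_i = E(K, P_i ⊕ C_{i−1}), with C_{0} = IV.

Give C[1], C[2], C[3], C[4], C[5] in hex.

C[1]: P[1] ⊕ 0x39 = 0x2F; E(K, 0x2F) = 0x9E.
C[2]: P[2] ⊕ 0x9E = 0xD8; E(K, 0xD8) = 0x51.
C[3]: P[3] ⊕ 0x51 = 0xEB; E(K, 0xEB) = 0x62.
C[4]: P[4] ⊕ 0x62 = 0x94; E(K, 0x94) = 0x15.
C[5]: P[5] ⊕ 0x15 = 0xD9; E(K, 0xD9) = 0x50.

C[1] = 0x9E, C[2] = 0x51, C[3] = 0x62, C[4] = 0x15, C[5] = 0x50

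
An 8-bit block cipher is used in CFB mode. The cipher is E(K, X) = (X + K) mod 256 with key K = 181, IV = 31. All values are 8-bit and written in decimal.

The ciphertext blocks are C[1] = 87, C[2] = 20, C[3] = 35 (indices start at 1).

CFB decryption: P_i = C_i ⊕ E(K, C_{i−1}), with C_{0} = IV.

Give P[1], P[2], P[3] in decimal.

P[1]: E(K, 31) = 212; 87 ⊕ 212 = 131.
P[2]: E(K, 87) = 12; 20 ⊕ 12 = 24.
P[3]: E(K, 20) = 201; 35 ⊕ 201 = 234.

P[1] = 131, P[2] = 24, P[3] = 234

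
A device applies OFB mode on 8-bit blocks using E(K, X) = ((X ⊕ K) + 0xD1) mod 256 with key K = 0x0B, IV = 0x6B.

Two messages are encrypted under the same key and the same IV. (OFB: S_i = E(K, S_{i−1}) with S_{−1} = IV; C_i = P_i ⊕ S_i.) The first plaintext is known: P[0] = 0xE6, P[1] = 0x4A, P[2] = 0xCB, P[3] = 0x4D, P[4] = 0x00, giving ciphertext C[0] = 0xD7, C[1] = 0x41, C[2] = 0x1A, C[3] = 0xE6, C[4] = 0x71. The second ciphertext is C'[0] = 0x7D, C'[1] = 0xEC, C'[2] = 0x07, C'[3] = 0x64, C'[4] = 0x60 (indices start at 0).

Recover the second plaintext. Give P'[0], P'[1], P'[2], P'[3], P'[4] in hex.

P'[0] = 0x4C, P'[1] = 0xE7, P'[2] = 0xD6, P'[3] = 0xCF, P'[4] = 0x11

In OFB with a reused IV, both messages share the same keystream S_i, so C_i ⊕ C'_i = P_i ⊕ P'_i and thus P'_i = P_i ⊕ C_i ⊕ C'_i.
P'[0]: 0xE6 ⊕ 0xD7 ⊕ 0x7D = 0x4C.
P'[1]: 0x4A ⊕ 0x41 ⊕ 0xEC = 0xE7.
P'[2]: 0xCB ⊕ 0x1A ⊕ 0x07 = 0xD6.
P'[3]: 0x4D ⊕ 0xE6 ⊕ 0x64 = 0xCF.
P'[4]: 0x00 ⊕ 0x71 ⊕ 0x60 = 0x11.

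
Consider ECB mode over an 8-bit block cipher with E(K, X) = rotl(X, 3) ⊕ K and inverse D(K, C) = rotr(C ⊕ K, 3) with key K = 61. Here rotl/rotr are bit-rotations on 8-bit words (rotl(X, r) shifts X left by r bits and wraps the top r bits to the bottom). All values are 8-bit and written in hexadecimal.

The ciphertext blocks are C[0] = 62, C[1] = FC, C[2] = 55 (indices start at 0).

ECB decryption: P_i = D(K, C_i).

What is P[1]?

P[1] = B3

P[1]: D(K, FC) = B3.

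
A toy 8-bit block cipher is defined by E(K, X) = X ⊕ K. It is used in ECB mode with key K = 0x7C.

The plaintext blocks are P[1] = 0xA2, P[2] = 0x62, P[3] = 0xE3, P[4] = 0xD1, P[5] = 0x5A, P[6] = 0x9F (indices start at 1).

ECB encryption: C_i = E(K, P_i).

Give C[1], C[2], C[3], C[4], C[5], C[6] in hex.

C[1] = 0xDE, C[2] = 0x1E, C[3] = 0x9F, C[4] = 0xAD, C[5] = 0x26, C[6] = 0xE3

C[1]: E(K, 0xA2) = 0xDE.
C[2]: E(K, 0x62) = 0x1E.
C[3]: E(K, 0xE3) = 0x9F.
C[4]: E(K, 0xD1) = 0xAD.
C[5]: E(K, 0x5A) = 0x26.
C[6]: E(K, 0x9F) = 0xE3.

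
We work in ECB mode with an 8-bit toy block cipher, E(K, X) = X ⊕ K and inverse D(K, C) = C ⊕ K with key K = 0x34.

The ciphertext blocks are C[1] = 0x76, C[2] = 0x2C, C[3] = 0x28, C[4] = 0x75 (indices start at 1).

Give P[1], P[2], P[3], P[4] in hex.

P[1] = 0x42, P[2] = 0x18, P[3] = 0x1C, P[4] = 0x41

ECB decryption: P_i = D(K, C_i).
P[1]: D(K, 0x76) = 0x42.
P[2]: D(K, 0x2C) = 0x18.
P[3]: D(K, 0x28) = 0x1C.
P[4]: D(K, 0x75) = 0x41.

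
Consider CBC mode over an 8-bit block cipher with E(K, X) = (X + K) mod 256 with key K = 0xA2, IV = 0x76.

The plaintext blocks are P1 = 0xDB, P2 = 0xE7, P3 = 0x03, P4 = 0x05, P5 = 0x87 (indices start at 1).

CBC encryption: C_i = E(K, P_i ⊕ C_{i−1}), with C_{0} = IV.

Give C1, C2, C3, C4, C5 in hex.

C1: P1 ⊕ 0x76 = 0xAD; E(K, 0xAD) = 0x4F.
C2: P2 ⊕ 0x4F = 0xA8; E(K, 0xA8) = 0x4A.
C3: P3 ⊕ 0x4A = 0x49; E(K, 0x49) = 0xEB.
C4: P4 ⊕ 0xEB = 0xEE; E(K, 0xEE) = 0x90.
C5: P5 ⊕ 0x90 = 0x17; E(K, 0x17) = 0xB9.

C1 = 0x4F, C2 = 0x4A, C3 = 0xEB, C4 = 0x90, C5 = 0xB9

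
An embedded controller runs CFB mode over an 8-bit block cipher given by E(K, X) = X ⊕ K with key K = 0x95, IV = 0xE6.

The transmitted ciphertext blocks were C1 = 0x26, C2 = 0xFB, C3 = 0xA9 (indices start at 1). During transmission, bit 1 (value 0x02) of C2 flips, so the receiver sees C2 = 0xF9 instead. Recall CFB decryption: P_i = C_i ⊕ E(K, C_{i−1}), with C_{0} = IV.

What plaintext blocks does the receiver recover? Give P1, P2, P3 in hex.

Only C2 changed, to 0xF9. In CFB, a change in C_i flips the same bit in P_i and garbles P_{i+1}. Decrypting the received ciphertext:
P1: E(K, 0xE6) = 0x73; 0x26 ⊕ 0x73 = 0x55.
P2: E(K, 0x26) = 0xB3; 0xF9 ⊕ 0xB3 = 0x4A.
P3: E(K, 0xF9) = 0x6C; 0xA9 ⊕ 0x6C = 0xC5.
Blocks that differ from the original plaintext: P2, P3.

P1 = 0x55, P2 = 0x4A, P3 = 0xC5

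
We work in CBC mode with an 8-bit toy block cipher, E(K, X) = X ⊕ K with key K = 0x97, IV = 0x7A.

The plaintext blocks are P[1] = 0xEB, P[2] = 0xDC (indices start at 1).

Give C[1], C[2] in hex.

CBC encryption: C_i = E(K, P_i ⊕ C_{i−1}), with C_{0} = IV.
C[1]: P[1] ⊕ 0x7A = 0x91; E(K, 0x91) = 0x06.
C[2]: P[2] ⊕ 0x06 = 0xDA; E(K, 0xDA) = 0x4D.

C[1] = 0x06, C[2] = 0x4D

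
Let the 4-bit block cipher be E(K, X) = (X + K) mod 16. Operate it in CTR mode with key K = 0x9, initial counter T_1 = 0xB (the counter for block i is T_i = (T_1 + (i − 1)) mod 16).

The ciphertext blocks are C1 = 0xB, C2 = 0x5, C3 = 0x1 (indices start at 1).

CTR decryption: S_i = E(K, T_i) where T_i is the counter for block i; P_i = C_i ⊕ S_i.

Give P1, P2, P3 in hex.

P1 = 0xF, P2 = 0x0, P3 = 0x7

P1: T = 0xB, S = E(K, T) = 0x4; 0xB ⊕ 0x4 = 0xF.
P2: T = 0xC, S = E(K, T) = 0x5; 0x5 ⊕ 0x5 = 0x0.
P3: T = 0xD, S = E(K, T) = 0x6; 0x1 ⊕ 0x6 = 0x7.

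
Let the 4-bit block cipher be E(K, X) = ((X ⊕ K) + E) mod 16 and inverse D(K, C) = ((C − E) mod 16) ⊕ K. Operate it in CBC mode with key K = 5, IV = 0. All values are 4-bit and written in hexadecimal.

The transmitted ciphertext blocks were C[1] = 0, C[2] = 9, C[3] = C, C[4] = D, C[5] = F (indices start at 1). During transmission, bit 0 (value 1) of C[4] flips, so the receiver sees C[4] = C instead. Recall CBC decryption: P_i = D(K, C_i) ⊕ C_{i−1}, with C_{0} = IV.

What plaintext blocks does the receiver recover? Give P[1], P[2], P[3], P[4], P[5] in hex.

Only C[4] changed, to C. In CBC, a change in C_i garbles P_i and flips the same bit in P_{i+1}. Decrypting the received ciphertext:
P[1]: D(K, 0) = 7; 7 ⊕ 0 = 7.
P[2]: D(K, 9) = E; E ⊕ 0 = E.
P[3]: D(K, C) = B; B ⊕ 9 = 2.
P[4]: D(K, C) = B; B ⊕ C = 7.
P[5]: D(K, F) = 4; 4 ⊕ C = 8.
Blocks that differ from the original plaintext: P[4], P[5].

P[1] = 7, P[2] = E, P[3] = 2, P[4] = 7, P[5] = 8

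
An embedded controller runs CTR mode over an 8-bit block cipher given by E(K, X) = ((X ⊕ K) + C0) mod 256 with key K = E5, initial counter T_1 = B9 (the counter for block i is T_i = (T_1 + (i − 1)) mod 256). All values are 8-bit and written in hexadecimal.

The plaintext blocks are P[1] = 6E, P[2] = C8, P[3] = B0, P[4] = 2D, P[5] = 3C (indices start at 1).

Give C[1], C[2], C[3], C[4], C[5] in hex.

CTR encryption: S_i = E(K, T_i) where T_i is the counter for block i; C_i = P_i ⊕ S_i.
C[1]: T = B9, S = E(K, T) = 1C; 6E ⊕ 1C = 72.
C[2]: T = BA, S = E(K, T) = 1F; C8 ⊕ 1F = D7.
C[3]: T = BB, S = E(K, T) = 1E; B0 ⊕ 1E = AE.
C[4]: T = BC, S = E(K, T) = 19; 2D ⊕ 19 = 34.
C[5]: T = BD, S = E(K, T) = 18; 3C ⊕ 18 = 24.

C[1] = 72, C[2] = D7, C[3] = AE, C[4] = 34, C[5] = 24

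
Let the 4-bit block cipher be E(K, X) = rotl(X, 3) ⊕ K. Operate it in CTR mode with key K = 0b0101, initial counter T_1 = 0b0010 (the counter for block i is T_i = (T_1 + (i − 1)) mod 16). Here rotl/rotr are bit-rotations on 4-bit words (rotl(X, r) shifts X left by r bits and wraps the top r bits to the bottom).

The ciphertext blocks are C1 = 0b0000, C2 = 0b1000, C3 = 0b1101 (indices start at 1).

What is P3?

P3 = 0b1010

CTR decryption: S_i = E(K, T_i) where T_i is the counter for block i; P_i = C_i ⊕ S_i.
P3: T = 0b0100, S = E(K, T) = 0b0111; 0b1101 ⊕ 0b0111 = 0b1010.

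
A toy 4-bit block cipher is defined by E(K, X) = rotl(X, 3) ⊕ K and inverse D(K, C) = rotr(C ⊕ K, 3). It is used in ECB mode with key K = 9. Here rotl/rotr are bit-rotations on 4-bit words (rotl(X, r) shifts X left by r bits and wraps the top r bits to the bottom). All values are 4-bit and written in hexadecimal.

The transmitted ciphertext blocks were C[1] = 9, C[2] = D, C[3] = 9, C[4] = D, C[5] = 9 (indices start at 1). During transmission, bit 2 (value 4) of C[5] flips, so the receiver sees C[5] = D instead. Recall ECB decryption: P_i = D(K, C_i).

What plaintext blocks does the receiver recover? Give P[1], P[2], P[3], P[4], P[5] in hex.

P[1] = 0, P[2] = 8, P[3] = 0, P[4] = 8, P[5] = 8

Only C[5] changed, to D. In ECB, a change in C_i affects only P_i. Decrypting the received ciphertext:
P[1]: D(K, 9) = 0.
P[2]: D(K, D) = 8.
P[3]: D(K, 9) = 0.
P[4]: D(K, D) = 8.
P[5]: D(K, D) = 8.
Blocks that differ from the original plaintext: P[5].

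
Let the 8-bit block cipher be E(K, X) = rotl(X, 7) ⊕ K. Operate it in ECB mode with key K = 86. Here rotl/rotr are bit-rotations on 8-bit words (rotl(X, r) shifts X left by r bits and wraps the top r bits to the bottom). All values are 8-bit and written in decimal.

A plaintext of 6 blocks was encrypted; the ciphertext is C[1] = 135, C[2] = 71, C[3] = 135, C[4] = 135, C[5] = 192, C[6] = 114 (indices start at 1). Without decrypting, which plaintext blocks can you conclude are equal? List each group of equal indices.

P[1] = P[3] = P[4]

ECB encrypts each block independently with the same key, so equal ciphertext blocks imply equal plaintext blocks.
C[1] = C[3] = C[4] = 135, so P[1] = P[3] = P[4].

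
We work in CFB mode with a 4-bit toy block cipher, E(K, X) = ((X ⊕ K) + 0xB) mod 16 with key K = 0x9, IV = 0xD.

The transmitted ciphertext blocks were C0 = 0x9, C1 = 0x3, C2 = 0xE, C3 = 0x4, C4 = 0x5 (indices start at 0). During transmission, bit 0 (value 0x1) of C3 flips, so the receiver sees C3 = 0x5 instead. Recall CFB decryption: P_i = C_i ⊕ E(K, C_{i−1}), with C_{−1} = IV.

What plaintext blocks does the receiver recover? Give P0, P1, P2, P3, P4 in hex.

P0 = 0x6, P1 = 0x8, P2 = 0xB, P3 = 0x7, P4 = 0x2

Only C3 changed, to 0x5. In CFB, a change in C_i flips the same bit in P_i and garbles P_{i+1}. Decrypting the received ciphertext:
P0: E(K, 0xD) = 0xF; 0x9 ⊕ 0xF = 0x6.
P1: E(K, 0x9) = 0xB; 0x3 ⊕ 0xB = 0x8.
P2: E(K, 0x3) = 0x5; 0xE ⊕ 0x5 = 0xB.
P3: E(K, 0xE) = 0x2; 0x5 ⊕ 0x2 = 0x7.
P4: E(K, 0x5) = 0x7; 0x5 ⊕ 0x7 = 0x2.
Blocks that differ from the original plaintext: P3, P4.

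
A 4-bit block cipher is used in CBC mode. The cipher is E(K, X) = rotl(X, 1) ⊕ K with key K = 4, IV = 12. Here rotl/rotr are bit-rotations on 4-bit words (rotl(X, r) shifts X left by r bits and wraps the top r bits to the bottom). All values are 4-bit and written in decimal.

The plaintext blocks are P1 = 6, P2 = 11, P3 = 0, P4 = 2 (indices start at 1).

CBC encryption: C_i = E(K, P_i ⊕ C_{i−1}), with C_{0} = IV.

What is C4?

C1: P1 ⊕ 12 = 10; E(K, 10) = 1.
C2: P2 ⊕ 1 = 10; E(K, 10) = 1.
C3: P3 ⊕ 1 = 1; E(K, 1) = 6.
C4: P4 ⊕ 6 = 4; E(K, 4) = 12.

C4 = 12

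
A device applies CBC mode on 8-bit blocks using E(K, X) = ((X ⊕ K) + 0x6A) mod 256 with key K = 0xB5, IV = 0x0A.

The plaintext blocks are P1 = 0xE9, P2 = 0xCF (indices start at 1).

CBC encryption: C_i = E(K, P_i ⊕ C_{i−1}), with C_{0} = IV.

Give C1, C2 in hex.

C1: P1 ⊕ 0x0A = 0xE3; E(K, 0xE3) = 0xC0.
C2: P2 ⊕ 0xC0 = 0x0F; E(K, 0x0F) = 0x24.

C1 = 0xC0, C2 = 0x24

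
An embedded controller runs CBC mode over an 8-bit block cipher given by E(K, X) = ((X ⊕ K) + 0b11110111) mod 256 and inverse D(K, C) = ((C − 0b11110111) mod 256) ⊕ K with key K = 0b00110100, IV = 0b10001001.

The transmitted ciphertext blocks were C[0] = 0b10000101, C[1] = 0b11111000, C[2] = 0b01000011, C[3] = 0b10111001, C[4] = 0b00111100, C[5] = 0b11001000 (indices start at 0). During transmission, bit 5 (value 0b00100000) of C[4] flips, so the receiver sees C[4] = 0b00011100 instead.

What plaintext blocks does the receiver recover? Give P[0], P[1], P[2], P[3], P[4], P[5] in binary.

P[0] = 0b00110011, P[1] = 0b10110000, P[2] = 0b10000000, P[3] = 0b10110101, P[4] = 0b10101000, P[5] = 0b11111001

CBC decryption: P_i = D(K, C_i) ⊕ C_{i−1}, with C_{−1} = IV.
Only C[4] changed, to 0b00011100. In CBC, a change in C_i garbles P_i and flips the same bit in P_{i+1}. Decrypting the received ciphertext:
P[0]: D(K, 0b10000101) = 0b10111010; 0b10111010 ⊕ 0b10001001 = 0b00110011.
P[1]: D(K, 0b11111000) = 0b00110101; 0b00110101 ⊕ 0b10000101 = 0b10110000.
P[2]: D(K, 0b01000011) = 0b01111000; 0b01111000 ⊕ 0b11111000 = 0b10000000.
P[3]: D(K, 0b10111001) = 0b11110110; 0b11110110 ⊕ 0b01000011 = 0b10110101.
P[4]: D(K, 0b00011100) = 0b00010001; 0b00010001 ⊕ 0b10111001 = 0b10101000.
P[5]: D(K, 0b11001000) = 0b11100101; 0b11100101 ⊕ 0b00011100 = 0b11111001.
Blocks that differ from the original plaintext: P[4], P[5].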